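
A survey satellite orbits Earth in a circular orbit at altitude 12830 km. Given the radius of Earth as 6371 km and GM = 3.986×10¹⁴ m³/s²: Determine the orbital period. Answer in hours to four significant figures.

T ≈ 7.355 hours

r = 6371 + 12830 = 19201 km = 1.9201×10⁷ m.
Kepler's third law: T = 2π√(r³/μ) = 2π√((1.920×10⁷)³ / 3.986×10¹⁴).
r³/μ = 1.776×10⁷ s², so T = 2π × 4.214×10³ = 2.648×10⁴ s.
Converting: 2.648×10⁴ s ÷ 3600 = 7.355 hours.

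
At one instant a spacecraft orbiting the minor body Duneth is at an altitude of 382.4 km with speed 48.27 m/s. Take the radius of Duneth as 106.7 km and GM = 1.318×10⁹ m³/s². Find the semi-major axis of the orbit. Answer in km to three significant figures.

a ≈ 431 km

r = 106.7 + 382.4 = 489.10 km = 4.891×10⁵ m.
Vis-viva rearranged: 1/a = 2/r − v²/μ = 4.089×10⁻⁶ − 1.768×10⁻⁶ = 2.321×10⁻⁶ m⁻¹.
a = 4.308×10⁵ m = 430.79 km.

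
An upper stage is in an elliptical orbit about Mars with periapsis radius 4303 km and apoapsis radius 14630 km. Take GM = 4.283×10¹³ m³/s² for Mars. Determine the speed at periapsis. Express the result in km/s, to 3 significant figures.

v ≈ 3.92 km/s

Semi-major axis a = (r_p + r_a)/2 = 9466.5 km = 9.466×10⁶ m.
Vis-viva: v² = μ(2/r − 1/a) = 4.283×10¹³ × (4.648×10⁻⁷ − 1.056×10⁻⁷) = 1.538×10⁷ m²/s².
v = 3922 m/s = 3.922 km/s.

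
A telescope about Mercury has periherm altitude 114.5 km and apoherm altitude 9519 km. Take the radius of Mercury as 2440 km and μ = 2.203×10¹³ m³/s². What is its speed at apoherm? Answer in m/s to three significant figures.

r_p = 2440 + 114.5 = 2554.5 km = 2.5545×10⁶ m.
r_a = 2440 + 9519 = 11959 km = 1.1959×10⁷ m.
Semi-major axis a = (r_p + r_a)/2 = 7256.8 km = 7.257×10⁶ m.
Vis-viva: v² = μ(2/r − 1/a) = 2.203×10¹³ × (1.672×10⁻⁷ − 1.378×10⁻⁷) = 6.485×10⁵ m²/s².
v = 805.3 m/s.

v ≈ 805 m/s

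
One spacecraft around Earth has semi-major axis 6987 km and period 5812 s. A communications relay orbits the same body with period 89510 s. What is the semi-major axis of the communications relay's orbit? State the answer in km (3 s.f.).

Kepler's third law: a³ ∝ T², so a₂ = a₁ (T₂/T₁)^(2/3).
T₂/T₁ = 15.40, (T₂/T₁)^(2/3) = 6.190.
a₂ = 6987 × 6.190 = 43250 km.

a₂ ≈ 43300 km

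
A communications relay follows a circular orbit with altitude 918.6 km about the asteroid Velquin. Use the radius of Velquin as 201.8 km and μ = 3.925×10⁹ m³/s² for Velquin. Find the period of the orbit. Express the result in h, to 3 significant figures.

r = 201.8 + 918.6 = 1120.4 km = 1.1204×10⁶ m.
Kepler's third law: T = 2π√(r³/μ) = 2π√((1.120×10⁶)³ / 3.925×10⁹).
r³/μ = 3.583×10⁸ s², so T = 2π × 1.893×10⁴ = 1.189×10⁵ s.
Converting: 1.189×10⁵ s ÷ 3600 = 33.04 h.

T ≈ 33.0 h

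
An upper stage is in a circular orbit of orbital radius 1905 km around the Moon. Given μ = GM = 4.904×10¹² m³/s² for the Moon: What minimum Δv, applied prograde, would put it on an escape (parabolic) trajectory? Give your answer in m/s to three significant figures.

r = 1905 km = 1.905×10⁶ m.
Circular speed v_c = √(μ/r) = 1604 m/s.
Escape speed v_esc = √(2μ/r) = √2 × v_c = 2269 m/s.
Δv = v_esc − v_c = 664.6 m/s.

Δv ≈ 665 m/s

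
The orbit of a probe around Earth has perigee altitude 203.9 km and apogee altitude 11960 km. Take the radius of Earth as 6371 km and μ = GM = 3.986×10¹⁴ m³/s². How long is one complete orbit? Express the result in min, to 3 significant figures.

T ≈ 230 min

r_p = 6371 + 203.9 = 6574.9 km = 6.5749×10⁶ m.
r_a = 6371 + 11960 = 18331 km = 1.8331×10⁷ m.
Semi-major axis a = (r_p + r_a)/2 = (6574.9 + 18331)/2 = 12453 km = 1.245×10⁷ m.
By Kepler's third law T = 2π√(a³/μ) = 2π × 2.201×10³ = 1.383×10⁴ s.
= 230.5 min.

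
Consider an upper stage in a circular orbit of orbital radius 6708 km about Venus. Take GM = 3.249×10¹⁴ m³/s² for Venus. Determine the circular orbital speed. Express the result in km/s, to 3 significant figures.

v ≈ 6.96 km/s

r = 6708 km = 6.708×10⁶ m.
For a circular orbit v = √(μ/r) = √(3.249×10¹⁴ / 6.708×10⁶) = √(4.843×10⁷) = 6960 m/s.
That is 6.960 km/s.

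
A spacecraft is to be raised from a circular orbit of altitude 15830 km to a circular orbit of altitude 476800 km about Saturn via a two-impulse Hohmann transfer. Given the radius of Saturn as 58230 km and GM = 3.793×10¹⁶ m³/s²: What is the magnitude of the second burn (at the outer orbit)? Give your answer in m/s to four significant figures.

r₁ = 58230 + 15830 = 74060 km = 7.4060×10⁷ m.
r₂ = 58230 + 476800 = 535030 km = 5.3503×10⁸ m.
Transfer ellipse a_t = (r₁ + r₂)/2 = 3.045×10⁸ m.
At r₁: circular v_c1 = √(μ/r₁) = 22630 m/s; transfer-perikrone v_p = √[μ(2/r₁ − 1/a_t)] = 30000 m/s.
At r₂: circular v_c2 = √(μ/r₂) = 8420 m/s; transfer-apokrone v_a = √[μ(2/r₂ − 1/a_t)] = 4152 m/s.
Δv₂ = v_c2 − v_a = 4268 m/s.

Δv ≈ 4268 m/s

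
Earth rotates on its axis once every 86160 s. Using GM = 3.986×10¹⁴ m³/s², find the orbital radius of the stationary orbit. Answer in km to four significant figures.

r_sync ≈ 42160 km

A synchronous orbit has period T, so by Kepler's third law a = (μT²/4π²)^(1/3).
μT²/4π² = 3.986×10¹⁴ × (8.616×10⁴)² / 39.48 = 7.495×10²² m³.
a = 4.216×10⁷ m = 42163 km.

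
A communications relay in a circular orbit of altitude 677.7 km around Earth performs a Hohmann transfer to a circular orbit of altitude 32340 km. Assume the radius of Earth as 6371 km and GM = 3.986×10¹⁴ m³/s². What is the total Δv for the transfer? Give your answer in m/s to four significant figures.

r₁ = 6371 + 677.7 = 7048.7 km = 7.0487×10⁶ m.
r₂ = 6371 + 32340 = 38711 km = 3.8711×10⁷ m.
Transfer ellipse a_t = (r₁ + r₂)/2 = 2.288×10⁷ m.
At r₁: circular v_c1 = √(μ/r₁) = 7520 m/s; transfer-perigee v_p = √[μ(2/r₁ − 1/a_t)] = 9781 m/s.
Δv₁ = v_p − v_c1 = 2262 m/s.
At r₂: circular v_c2 = √(μ/r₂) = 3209 m/s; transfer-apogee v_a = √[μ(2/r₂ − 1/a_t)] = 1781 m/s.
Δv₂ = v_c2 − v_a = 1428 m/s.
Total Δv = Δv₁ + Δv₂ = 3689 m/s.

Δv_total ≈ 3689 m/s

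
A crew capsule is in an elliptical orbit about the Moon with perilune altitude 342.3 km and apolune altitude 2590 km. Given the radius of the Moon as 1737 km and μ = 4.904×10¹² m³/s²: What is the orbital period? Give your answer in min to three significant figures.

T ≈ 271 min

r_p = 1737 + 342.3 = 2079.3 km = 2.0793×10⁶ m.
r_a = 1737 + 2590 = 4327.0 km = 4.3270×10⁶ m.
Semi-major axis a = (r_p + r_a)/2 = (2079.3 + 4327.0)/2 = 3203.2 km = 3.203×10⁶ m.
By Kepler's third law T = 2π√(a³/μ) = 2π × 2.589×10³ = 1.627×10⁴ s.
= 271.1 min.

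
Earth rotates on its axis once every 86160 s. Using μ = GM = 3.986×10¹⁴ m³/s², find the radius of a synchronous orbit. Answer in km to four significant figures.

A synchronous orbit has period T, so by Kepler's third law a = (μT²/4π²)^(1/3).
μT²/4π² = 3.986×10¹⁴ × (8.616×10⁴)² / 39.48 = 7.495×10²² m³.
a = 4.216×10⁷ m = 42163 km.

r_sync ≈ 42160 km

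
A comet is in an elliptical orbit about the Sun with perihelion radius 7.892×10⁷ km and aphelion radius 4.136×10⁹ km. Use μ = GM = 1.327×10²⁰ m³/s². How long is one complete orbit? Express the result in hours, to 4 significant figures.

T ≈ 463500 hours

Semi-major axis a = (r_p + r_a)/2 = (7.8920×10⁷ + 4.1360×10⁹)/2 = 2.1075×10⁹ km = 2.107×10¹² m.
By Kepler's third law T = 2π√(a³/μ) = 2π × 2.656×10⁸ = 1.669×10⁹ s.
= 4.635×10⁵ hours.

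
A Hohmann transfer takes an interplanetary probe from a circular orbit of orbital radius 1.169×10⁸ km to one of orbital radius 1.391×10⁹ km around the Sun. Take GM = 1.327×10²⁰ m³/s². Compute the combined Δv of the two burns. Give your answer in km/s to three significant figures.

r₁ = 1.169×10⁸ km = 1.169×10¹¹ m.
r₂ = 1.391×10⁹ km = 1.391×10¹² m.
Transfer ellipse a_t = (r₁ + r₂)/2 = 7.540×10¹¹ m.
At r₁: circular v_c1 = √(μ/r₁) = 33690 m/s; transfer-perihelion v_p = √[μ(2/r₁ − 1/a_t)] = 45760 m/s.
Δv₁ = v_p − v_c1 = 12070 m/s.
At r₂: circular v_c2 = √(μ/r₂) = 9767 m/s; transfer-aphelion v_a = √[μ(2/r₂ − 1/a_t)] = 3846 m/s.
Δv₂ = v_c2 − v_a = 5921 m/s.
Total Δv = Δv₁ + Δv₂ = 17990 m/s = 17.99 km/s.

Δv_total ≈ 18.0 km/s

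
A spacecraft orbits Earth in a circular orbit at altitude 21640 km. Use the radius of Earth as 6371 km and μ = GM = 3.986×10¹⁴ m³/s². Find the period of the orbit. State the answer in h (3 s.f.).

r = 6371 + 21640 = 28011 km = 2.8011×10⁷ m.
Kepler's third law: T = 2π√(r³/μ) = 2π√((2.801×10⁷)³ / 3.986×10¹⁴).
r³/μ = 5.514×10⁷ s², so T = 2π × 7.425×10³ = 4.666×10⁴ s.
Converting: 4.666×10⁴ s ÷ 3600 = 12.96 h.

T ≈ 13.0 h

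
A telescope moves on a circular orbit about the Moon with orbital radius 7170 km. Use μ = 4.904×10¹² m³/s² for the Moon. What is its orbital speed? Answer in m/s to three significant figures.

r = 7170 km = 7.170×10⁶ m.
For a circular orbit v = √(μ/r) = √(4.904×10¹² / 7.170×10⁶) = √(6.840×10⁵) = 827.0 m/s.

v ≈ 827 m/s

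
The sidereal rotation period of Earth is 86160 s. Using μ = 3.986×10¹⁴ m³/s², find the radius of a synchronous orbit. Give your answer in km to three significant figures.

A synchronous orbit has period T, so by Kepler's third law a = (μT²/4π²)^(1/3).
μT²/4π² = 3.986×10¹⁴ × (8.616×10⁴)² / 39.48 = 7.495×10²² m³.
a = 4.216×10⁷ m = 42163 km.

r_sync ≈ 42200 km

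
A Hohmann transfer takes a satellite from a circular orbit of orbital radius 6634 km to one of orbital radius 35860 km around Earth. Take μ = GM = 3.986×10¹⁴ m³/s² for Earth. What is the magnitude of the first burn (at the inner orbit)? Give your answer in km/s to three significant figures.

r₁ = 6634 km = 6.634×10⁶ m.
r₂ = 35860 km = 3.586×10⁷ m.
Transfer ellipse a_t = (r₁ + r₂)/2 = 2.125×10⁷ m.
At r₁: circular v_c1 = √(μ/r₁) = 7751 m/s; transfer-perigee v_p = √[μ(2/r₁ − 1/a_t)] = 10070 m/s.
Δv₁ = v_p − v_c1 = 2319 m/s.
= 2.319 km/s.

Δv ≈ 2.32 km/s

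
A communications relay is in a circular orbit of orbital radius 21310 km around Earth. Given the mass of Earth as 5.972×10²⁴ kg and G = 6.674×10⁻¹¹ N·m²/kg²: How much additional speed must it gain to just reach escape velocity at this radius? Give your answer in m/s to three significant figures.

Δv ≈ 1790 m/s

μ = GM = 6.674×10⁻¹¹ × 5.972×10²⁴ = 3.986×10¹⁴ m³/s².
r = 21310 km = 2.131×10⁷ m.
Circular speed v_c = √(μ/r) = 4325 m/s.
Escape speed v_esc = √(2μ/r) = √2 × v_c = 6116 m/s.
Δv = v_esc − v_c = 1791 m/s.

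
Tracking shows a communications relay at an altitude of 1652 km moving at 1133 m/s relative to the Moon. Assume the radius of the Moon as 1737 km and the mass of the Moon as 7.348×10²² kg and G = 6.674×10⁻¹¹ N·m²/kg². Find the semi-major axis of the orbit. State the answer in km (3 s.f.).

μ = GM = 6.674×10⁻¹¹ × 7.348×10²² = 4.904×10¹² m³/s².
r = 1737 + 1652 = 3389.0 km = 3.389×10⁶ m.
Vis-viva rearranged: 1/a = 2/r − v²/μ = 5.901×10⁻⁷ − 2.618×10⁻⁷ = 3.284×10⁻⁷ m⁻¹.
a = 3.045×10⁶ m = 3045.2 km.

a ≈ 3050 km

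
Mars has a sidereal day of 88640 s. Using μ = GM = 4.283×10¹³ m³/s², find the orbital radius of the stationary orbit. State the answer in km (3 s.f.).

A synchronous orbit has period T, so by Kepler's third law a = (μT²/4π²)^(1/3).
μT²/4π² = 4.283×10¹³ × (8.864×10⁴)² / 39.48 = 8.524×10²¹ m³.
a = 2.043×10⁷ m = 20428 km.

r_sync ≈ 20400 km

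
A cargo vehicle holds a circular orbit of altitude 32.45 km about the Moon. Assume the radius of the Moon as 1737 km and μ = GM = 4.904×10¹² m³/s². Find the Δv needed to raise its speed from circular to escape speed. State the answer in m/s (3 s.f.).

r = 1737 + 32.45 = 1769.5 km = 1.7694×10⁶ m.
Circular speed v_c = √(μ/r) = 1665 m/s.
Escape speed v_esc = √(2μ/r) = √2 × v_c = 2354 m/s.
Δv = v_esc − v_c = 689.6 m/s.

Δv ≈ 690 m/s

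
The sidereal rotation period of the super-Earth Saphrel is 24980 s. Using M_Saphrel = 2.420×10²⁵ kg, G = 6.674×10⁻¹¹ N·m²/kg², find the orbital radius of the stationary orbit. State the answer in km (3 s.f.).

μ = GM = 6.674×10⁻¹¹ × 2.420×10²⁵ = 1.615×10¹⁵ m³/s².
A synchronous orbit has period T, so by Kepler's third law a = (μT²/4π²)^(1/3).
μT²/4π² = 1.615×10¹⁵ × (2.498×10⁴)² / 39.48 = 2.553×10²² m³.
a = 2.944×10⁷ m = 29445 km.

r_sync ≈ 29400 km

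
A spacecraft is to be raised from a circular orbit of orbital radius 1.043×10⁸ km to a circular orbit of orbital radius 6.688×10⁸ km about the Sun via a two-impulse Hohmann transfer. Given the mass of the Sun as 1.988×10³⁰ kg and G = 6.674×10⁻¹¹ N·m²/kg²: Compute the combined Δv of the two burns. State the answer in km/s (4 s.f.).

Δv_total ≈ 18.02 km/s

μ = GM = 6.674×10⁻¹¹ × 1.988×10³⁰ = 1.327×10²⁰ m³/s².
r₁ = 1.043×10⁸ km = 1.043×10¹¹ m.
r₂ = 6.688×10⁸ km = 6.688×10¹¹ m.
Transfer ellipse a_t = (r₁ + r₂)/2 = 3.866×10¹¹ m.
At r₁: circular v_c1 = √(μ/r₁) = 35670 m/s; transfer-perihelion v_p = √[μ(2/r₁ − 1/a_t)] = 46910 m/s.
Δv₁ = v_p − v_c1 = 11250 m/s.
At r₂: circular v_c2 = √(μ/r₂) = 14080 m/s; transfer-aphelion v_a = √[μ(2/r₂ − 1/a_t)] = 7316 m/s.
Δv₂ = v_c2 − v_a = 6769 m/s.
Total Δv = Δv₁ + Δv₂ = 18020 m/s = 18.02 km/s.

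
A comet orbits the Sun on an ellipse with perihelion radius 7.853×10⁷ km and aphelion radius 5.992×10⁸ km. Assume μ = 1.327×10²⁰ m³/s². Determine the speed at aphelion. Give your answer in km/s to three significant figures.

Semi-major axis a = (r_p + r_a)/2 = 3.3886×10⁸ km = 3.389×10¹¹ m.
Vis-viva: v² = μ(2/r − 1/a) = 1.327×10²⁰ × (3.338×10⁻¹² − 2.951×10⁻¹²) = 5.132×10⁷ m²/s².
v = 7164 m/s = 7.164 km/s.

v ≈ 7.16 km/s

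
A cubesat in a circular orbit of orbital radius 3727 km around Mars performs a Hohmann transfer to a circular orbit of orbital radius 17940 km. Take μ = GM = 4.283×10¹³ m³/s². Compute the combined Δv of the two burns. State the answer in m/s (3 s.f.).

r₁ = 3727 km = 3.727×10⁶ m.
r₂ = 17940 km = 1.794×10⁷ m.
Transfer ellipse a_t = (r₁ + r₂)/2 = 1.083×10⁷ m.
At r₁: circular v_c1 = √(μ/r₁) = 3390 m/s; transfer-periapsis v_p = √[μ(2/r₁ − 1/a_t)] = 4362 m/s.
Δv₁ = v_p − v_c1 = 972.4 m/s.
At r₂: circular v_c2 = √(μ/r₂) = 1545 m/s; transfer-apoapsis v_a = √[μ(2/r₂ − 1/a_t)] = 906.3 m/s.
Δv₂ = v_c2 − v_a = 638.9 m/s.
Total Δv = Δv₁ + Δv₂ = 1611 m/s.

Δv_total ≈ 1610 m/s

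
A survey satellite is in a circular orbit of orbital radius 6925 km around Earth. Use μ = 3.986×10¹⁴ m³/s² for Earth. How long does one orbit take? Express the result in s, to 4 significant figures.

T ≈ 5735 s

r = 6925 km = 6.925×10⁶ m.
Kepler's third law: T = 2π√(r³/μ) = 2π√((6.925×10⁶)³ / 3.986×10¹⁴).
r³/μ = 8.331×10⁵ s², so T = 2π × 9.128×10² = 5.735×10³ s.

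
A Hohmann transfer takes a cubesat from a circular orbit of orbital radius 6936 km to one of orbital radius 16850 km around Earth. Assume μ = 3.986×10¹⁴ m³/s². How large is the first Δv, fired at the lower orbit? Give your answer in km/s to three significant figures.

Δv ≈ 1.44 km/s

r₁ = 6936 km = 6.936×10⁶ m.
r₂ = 16850 km = 1.685×10⁷ m.
Transfer ellipse a_t = (r₁ + r₂)/2 = 1.189×10⁷ m.
At r₁: circular v_c1 = √(μ/r₁) = 7581 m/s; transfer-perigee v_p = √[μ(2/r₁ − 1/a_t)] = 9023 m/s.
Δv₁ = v_p − v_c1 = 1443 m/s.
= 1.443 km/s.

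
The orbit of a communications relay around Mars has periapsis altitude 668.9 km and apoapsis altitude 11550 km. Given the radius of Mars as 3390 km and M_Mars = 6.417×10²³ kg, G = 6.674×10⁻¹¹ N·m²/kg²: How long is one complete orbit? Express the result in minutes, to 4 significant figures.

μ = GM = 6.674×10⁻¹¹ × 6.417×10²³ = 4.283×10¹³ m³/s².
r_p = 3390 + 668.9 = 4058.9 km = 4.0589×10⁶ m.
r_a = 3390 + 11550 = 14940 km = 1.4940×10⁷ m.
Semi-major axis a = (r_p + r_a)/2 = (4058.9 + 14940)/2 = 9499.5 km = 9.499×10⁶ m.
By Kepler's third law T = 2π√(a³/μ) = 2π × 4.474×10³ = 2.811×10⁴ s.
= 468.5 minutes.

T ≈ 468.5 minutes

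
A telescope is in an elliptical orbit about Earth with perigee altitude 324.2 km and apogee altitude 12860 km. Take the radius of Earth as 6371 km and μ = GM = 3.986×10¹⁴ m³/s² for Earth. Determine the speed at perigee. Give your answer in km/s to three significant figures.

v ≈ 9.40 km/s

r_p = 6371 + 324.2 = 6695.2 km = 6.6952×10⁶ m.
r_a = 6371 + 12860 = 19231 km = 1.9231×10⁷ m.
Semi-major axis a = (r_p + r_a)/2 = 12963 km = 1.296×10⁷ m.
Vis-viva: v² = μ(2/r − 1/a) = 3.986×10¹⁴ × (2.987×10⁻⁷ − 7.714×10⁻⁸) = 8.832×10⁷ m²/s².
v = 9398 m/s = 9.398 km/s.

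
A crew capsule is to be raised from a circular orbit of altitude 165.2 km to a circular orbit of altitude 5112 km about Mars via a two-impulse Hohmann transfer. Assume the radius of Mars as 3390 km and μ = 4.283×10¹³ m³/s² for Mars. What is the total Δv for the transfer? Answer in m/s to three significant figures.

Δv_total ≈ 1170 m/s

r₁ = 3390 + 165.2 = 3555.2 km = 3.5552×10⁶ m.
r₂ = 3390 + 5112 = 8502.0 km = 8.5020×10⁶ m.
Transfer ellipse a_t = (r₁ + r₂)/2 = 6.029×10⁶ m.
At r₁: circular v_c1 = √(μ/r₁) = 3471 m/s; transfer-periapsis v_p = √[μ(2/r₁ − 1/a_t)] = 4122 m/s.
Δv₁ = v_p − v_c1 = 651.0 m/s.
At r₂: circular v_c2 = √(μ/r₂) = 2244 m/s; transfer-apoapsis v_a = √[μ(2/r₂ − 1/a_t)] = 1724 m/s.
Δv₂ = v_c2 − v_a = 520.9 m/s.
Total Δv = Δv₁ + Δv₂ = 1172 m/s.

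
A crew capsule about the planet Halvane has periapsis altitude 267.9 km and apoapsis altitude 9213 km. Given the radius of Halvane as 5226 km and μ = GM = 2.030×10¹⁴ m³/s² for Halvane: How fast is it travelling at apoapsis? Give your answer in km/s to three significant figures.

v ≈ 2.78 km/s

r_p = 5226 + 267.9 = 5493.9 km = 5.4939×10⁶ m.
r_a = 5226 + 9213 = 14439 km = 1.4439×10⁷ m.
Semi-major axis a = (r_p + r_a)/2 = 9966.5 km = 9.966×10⁶ m.
Vis-viva: v² = μ(2/r − 1/a) = 2.030×10¹⁴ × (1.385×10⁻⁷ − 1.003×10⁻⁷) = 7.750×10⁶ m²/s².
v = 2784 m/s = 2.784 km/s.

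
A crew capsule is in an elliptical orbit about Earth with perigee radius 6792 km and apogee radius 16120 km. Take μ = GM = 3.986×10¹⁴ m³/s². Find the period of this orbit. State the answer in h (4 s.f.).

Semi-major axis a = (r_p + r_a)/2 = (6792.0 + 16120)/2 = 11456 km = 1.146×10⁷ m.
By Kepler's third law T = 2π√(a³/μ) = 2π × 1.942×10³ = 1.220×10⁴ s.
= 3.390 h.

T ≈ 3.390 h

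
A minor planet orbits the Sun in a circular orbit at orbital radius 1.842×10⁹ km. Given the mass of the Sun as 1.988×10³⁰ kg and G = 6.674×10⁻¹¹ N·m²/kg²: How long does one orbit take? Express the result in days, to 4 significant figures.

T ≈ 15780 days

μ = GM = 6.674×10⁻¹¹ × 1.988×10³⁰ = 1.327×10²⁰ m³/s².
r = 1.842×10⁹ km = 1.842×10¹² m.
Kepler's third law: T = 2π√(r³/μ) = 2π√((1.842×10¹²)³ / 1.327×10²⁰).
r³/μ = 4.710×10¹⁶ s², so T = 2π × 2.170×10⁸ = 1.364×10⁹ s.
Converting: 1.364×10⁹ s ÷ 86400 = 15780 days.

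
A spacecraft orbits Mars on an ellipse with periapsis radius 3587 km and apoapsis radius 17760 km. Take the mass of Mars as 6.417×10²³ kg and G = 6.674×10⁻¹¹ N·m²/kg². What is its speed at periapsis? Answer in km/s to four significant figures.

v ≈ 4.457 km/s

μ = GM = 6.674×10⁻¹¹ × 6.417×10²³ = 4.283×10¹³ m³/s².
Semi-major axis a = (r_p + r_a)/2 = 10674 km = 1.067×10⁷ m.
Vis-viva: v² = μ(2/r − 1/a) = 4.283×10¹³ × (5.576×10⁻⁷ − 9.369×10⁻⁸) = 1.987×10⁷ m²/s².
v = 4457 m/s = 4.457 km/s.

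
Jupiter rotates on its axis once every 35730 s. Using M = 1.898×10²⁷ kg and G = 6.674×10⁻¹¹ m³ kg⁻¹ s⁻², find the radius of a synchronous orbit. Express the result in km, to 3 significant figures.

r_sync ≈ 1.60×10⁵ km

μ = GM = 6.674×10⁻¹¹ × 1.898×10²⁷ = 1.267×10¹⁷ m³/s².
A synchronous orbit has period T, so by Kepler's third law a = (μT²/4π²)^(1/3).
μT²/4π² = 1.267×10¹⁷ × (3.573×10⁴)² / 39.48 = 4.096×10²⁴ m³.
a = 1.600×10⁸ m = 1.6000×10⁵ km.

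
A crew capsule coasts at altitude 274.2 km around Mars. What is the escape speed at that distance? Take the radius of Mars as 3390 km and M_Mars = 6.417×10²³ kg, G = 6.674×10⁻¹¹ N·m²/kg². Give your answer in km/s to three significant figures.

μ = GM = 6.674×10⁻¹¹ × 6.417×10²³ = 4.283×10¹³ m³/s².
r = 3390 + 274.2 = 3664.2 km = 3.6642×10⁶ m.
Escape speed v_esc = √(2μ/r) = √(2 × 4.283×10¹³ / 3.664×10⁶) = √(2.338×10⁷) = 4835 m/s.
= 4.835 km/s.

v_esc ≈ 4.83 km/s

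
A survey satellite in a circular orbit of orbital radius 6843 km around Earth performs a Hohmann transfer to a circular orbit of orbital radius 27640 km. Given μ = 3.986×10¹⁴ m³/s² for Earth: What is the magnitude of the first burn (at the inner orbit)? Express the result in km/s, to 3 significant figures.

Δv ≈ 2.03 km/s

r₁ = 6843 km = 6.843×10⁶ m.
r₂ = 27640 km = 2.764×10⁷ m.
Transfer ellipse a_t = (r₁ + r₂)/2 = 1.724×10⁷ m.
At r₁: circular v_c1 = √(μ/r₁) = 7632 m/s; transfer-perigee v_p = √[μ(2/r₁ − 1/a_t)] = 9663 m/s.
Δv₁ = v_p − v_c1 = 2031 m/s.
= 2.031 km/s.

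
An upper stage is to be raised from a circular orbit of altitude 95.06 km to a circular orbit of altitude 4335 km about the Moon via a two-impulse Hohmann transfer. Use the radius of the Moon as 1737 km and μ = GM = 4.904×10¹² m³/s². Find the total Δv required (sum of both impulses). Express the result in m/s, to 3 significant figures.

Δv_total ≈ 679 m/s

r₁ = 1737 + 95.06 = 1832.1 km = 1.8321×10⁶ m.
r₂ = 1737 + 4335 = 6072.0 km = 6.0720×10⁶ m.
Transfer ellipse a_t = (r₁ + r₂)/2 = 3.952×10⁶ m.
At r₁: circular v_c1 = √(μ/r₁) = 1636 m/s; transfer-perilune v_p = √[μ(2/r₁ − 1/a_t)] = 2028 m/s.
Δv₁ = v_p − v_c1 = 391.9 m/s.
At r₂: circular v_c2 = √(μ/r₂) = 898.7 m/s; transfer-apolune v_a = √[μ(2/r₂ − 1/a_t)] = 611.9 m/s.
Δv₂ = v_c2 − v_a = 286.8 m/s.
Total Δv = Δv₁ + Δv₂ = 678.7 m/s.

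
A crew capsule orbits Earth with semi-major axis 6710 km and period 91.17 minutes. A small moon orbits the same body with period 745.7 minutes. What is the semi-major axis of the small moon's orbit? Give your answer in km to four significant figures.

Kepler's third law: a³ ∝ T², so a₂ = a₁ (T₂/T₁)^(2/3).
T₂/T₁ = 8.179, (T₂/T₁)^(2/3) = 4.060.
a₂ = 6710 × 4.060 = 27240 km.

a₂ ≈ 27240 km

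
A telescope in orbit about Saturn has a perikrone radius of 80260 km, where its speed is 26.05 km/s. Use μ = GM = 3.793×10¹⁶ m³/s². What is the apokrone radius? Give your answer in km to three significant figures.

r_p = 8.026×10⁷ m.
Specific energy ε = v²/2 − μ/r = -1.333×10⁸ J/kg, so a = −μ/(2ε) = 1.423×10⁸ m.
The apsides satisfy r_p + r_a = 2a, so the apokrone radius is 2a − r_p = 2.043×10⁸ m = 2.0431×10⁵ km.

apokrone radius ≈ 2.04×10⁵ km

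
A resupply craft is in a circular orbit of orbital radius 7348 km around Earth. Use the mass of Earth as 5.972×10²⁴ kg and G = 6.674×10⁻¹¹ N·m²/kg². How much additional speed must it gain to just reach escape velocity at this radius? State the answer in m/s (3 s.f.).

μ = GM = 6.674×10⁻¹¹ × 5.972×10²⁴ = 3.986×10¹⁴ m³/s².
r = 7348 km = 7.348×10⁶ m.
Circular speed v_c = √(μ/r) = 7365 m/s.
Escape speed v_esc = √(2μ/r) = √2 × v_c = 10420 m/s.
Δv = v_esc − v_c = 3051 m/s.

Δv ≈ 3050 m/s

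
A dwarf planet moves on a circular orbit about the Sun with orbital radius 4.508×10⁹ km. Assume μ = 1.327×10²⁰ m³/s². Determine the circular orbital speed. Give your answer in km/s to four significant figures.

v ≈ 5.426 km/s

r = 4.508×10⁹ km = 4.508×10¹² m.
For a circular orbit v = √(μ/r) = √(1.327×10²⁰ / 4.508×10¹²) = √(2.944×10⁷) = 5426 m/s.
That is 5.426 km/s.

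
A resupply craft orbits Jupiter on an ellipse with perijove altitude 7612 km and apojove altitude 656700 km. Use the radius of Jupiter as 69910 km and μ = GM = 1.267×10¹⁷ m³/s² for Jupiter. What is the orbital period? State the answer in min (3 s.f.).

r_p = 69910 + 7612 = 77522 km = 7.7522×10⁷ m.
r_a = 69910 + 656700 = 726610 km = 7.2661×10⁸ m.
Semi-major axis a = (r_p + r_a)/2 = (77522 + 7.2661×10⁵)/2 = 4.0207×10⁵ km = 4.021×10⁸ m.
By Kepler's third law T = 2π√(a³/μ) = 2π × 2.265×10⁴ = 1.423×10⁵ s.
= 2372 min.

T ≈ 2370 min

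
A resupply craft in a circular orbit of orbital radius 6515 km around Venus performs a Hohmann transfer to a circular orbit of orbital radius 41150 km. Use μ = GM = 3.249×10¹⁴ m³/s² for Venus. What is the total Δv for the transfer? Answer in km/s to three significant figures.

Δv_total ≈ 3.56 km/s

r₁ = 6515 km = 6.515×10⁶ m.
r₂ = 41150 km = 4.115×10⁷ m.
Transfer ellipse a_t = (r₁ + r₂)/2 = 2.383×10⁷ m.
At r₁: circular v_c1 = √(μ/r₁) = 7062 m/s; transfer-periapsis v_p = √[μ(2/r₁ − 1/a_t)] = 9279 m/s.
Δv₁ = v_p − v_c1 = 2218 m/s.
At r₂: circular v_c2 = √(μ/r₂) = 2810 m/s; transfer-apoapsis v_a = √[μ(2/r₂ − 1/a_t)] = 1469 m/s.
Δv₂ = v_c2 − v_a = 1341 m/s.
Total Δv = Δv₁ + Δv₂ = 3558 m/s = 3.558 km/s.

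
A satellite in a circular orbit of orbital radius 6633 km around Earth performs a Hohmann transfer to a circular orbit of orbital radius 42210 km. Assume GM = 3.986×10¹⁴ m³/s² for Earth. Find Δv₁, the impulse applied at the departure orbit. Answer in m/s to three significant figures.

r₁ = 6633 km = 6.633×10⁶ m.
r₂ = 42210 km = 4.221×10⁷ m.
Transfer ellipse a_t = (r₁ + r₂)/2 = 2.442×10⁷ m.
At r₁: circular v_c1 = √(μ/r₁) = 7752 m/s; transfer-perigee v_p = √[μ(2/r₁ − 1/a_t)] = 10190 m/s.
Δv₁ = v_p − v_c1 = 2439 m/s.

Δv ≈ 2440 m/s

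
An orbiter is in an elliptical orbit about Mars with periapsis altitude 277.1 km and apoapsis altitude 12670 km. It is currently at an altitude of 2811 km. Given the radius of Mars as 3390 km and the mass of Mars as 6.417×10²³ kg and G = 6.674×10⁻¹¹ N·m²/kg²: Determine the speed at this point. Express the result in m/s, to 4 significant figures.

v ≈ 3077 m/s

μ = GM = 6.674×10⁻¹¹ × 6.417×10²³ = 4.283×10¹³ m³/s².
r_p = 3390 + 277.1 = 3667.1 km = 3.6671×10⁶ m.
r_a = 3390 + 12670 = 16060 km = 1.6060×10⁷ m.
r = 3390 + 2811 = 6201.0 km = 6.201×10⁶ m.
Semi-major axis a = (r_p + r_a)/2 = 9863.5 km = 9.864×10⁶ m.
Vis-viva: v² = μ(2/r − 1/a) = 4.283×10¹³ × (3.225×10⁻⁷ − 1.014×10⁻⁷) = 9.471×10⁶ m²/s².
v = 3077 m/s.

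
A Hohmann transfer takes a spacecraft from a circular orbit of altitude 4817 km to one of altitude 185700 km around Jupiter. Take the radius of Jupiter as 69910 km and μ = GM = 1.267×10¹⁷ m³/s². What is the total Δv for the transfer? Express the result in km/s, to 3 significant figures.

r₁ = 69910 + 4817 = 74727 km = 7.4727×10⁷ m.
r₂ = 69910 + 185700 = 255610 km = 2.5561×10⁸ m.
Transfer ellipse a_t = (r₁ + r₂)/2 = 1.652×10⁸ m.
At r₁: circular v_c1 = √(μ/r₁) = 41180 m/s; transfer-perijove v_p = √[μ(2/r₁ − 1/a_t)] = 51220 m/s.
Δv₁ = v_p − v_c1 = 10050 m/s.
At r₂: circular v_c2 = √(μ/r₂) = 22260 m/s; transfer-apojove v_a = √[μ(2/r₂ − 1/a_t)] = 14980 m/s.
Δv₂ = v_c2 − v_a = 7289 m/s.
Total Δv = Δv₁ + Δv₂ = 17340 m/s = 17.34 km/s.

Δv_total ≈ 17.3 km/s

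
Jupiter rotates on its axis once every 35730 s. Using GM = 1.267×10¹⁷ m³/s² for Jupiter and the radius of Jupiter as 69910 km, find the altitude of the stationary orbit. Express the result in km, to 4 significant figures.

A synchronous orbit has period T, so by Kepler's third law a = (μT²/4π²)^(1/3).
μT²/4π² = 1.267×10¹⁷ × (3.573×10⁴)² / 39.48 = 4.097×10²⁴ m³.
a = 1.600×10⁸ m = 1.6002×10⁵ km.
Altitude h = a − R = 1.6002×10⁵ − 69910 = 90105 km.

h_sync ≈ 90110 km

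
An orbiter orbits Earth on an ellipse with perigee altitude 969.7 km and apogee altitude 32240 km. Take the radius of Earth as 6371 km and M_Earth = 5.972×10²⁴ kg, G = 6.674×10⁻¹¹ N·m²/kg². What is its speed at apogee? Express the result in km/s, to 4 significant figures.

v ≈ 1.816 km/s

μ = GM = 6.674×10⁻¹¹ × 5.972×10²⁴ = 3.986×10¹⁴ m³/s².
r_p = 6371 + 969.7 = 7340.7 km = 7.3407×10⁶ m.
r_a = 6371 + 32240 = 38611 km = 3.8611×10⁷ m.
Semi-major axis a = (r_p + r_a)/2 = 22976 km = 2.298×10⁷ m.
Vis-viva: v² = μ(2/r − 1/a) = 3.986×10¹⁴ × (5.180×10⁻⁸ − 4.352×10⁻⁸) = 3.298×10⁶ m²/s².
v = 1816 m/s = 1.816 km/s.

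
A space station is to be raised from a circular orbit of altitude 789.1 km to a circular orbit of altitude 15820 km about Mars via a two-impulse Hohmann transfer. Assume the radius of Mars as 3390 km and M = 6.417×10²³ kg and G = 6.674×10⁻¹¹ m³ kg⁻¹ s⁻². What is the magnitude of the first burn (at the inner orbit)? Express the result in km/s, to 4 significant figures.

μ = GM = 6.674×10⁻¹¹ × 6.417×10²³ = 4.283×10¹³ m³/s².
r₁ = 3390 + 789.1 = 4179.1 km = 4.1791×10⁶ m.
r₂ = 3390 + 15820 = 19210 km = 1.9210×10⁷ m.
Transfer ellipse a_t = (r₁ + r₂)/2 = 1.169×10⁷ m.
At r₁: circular v_c1 = √(μ/r₁) = 3201 m/s; transfer-periapsis v_p = √[μ(2/r₁ − 1/a_t)] = 4103 m/s.
Δv₁ = v_p − v_c1 = 901.7 m/s.
= 0.9017 km/s.

Δv ≈ 0.9017 km/s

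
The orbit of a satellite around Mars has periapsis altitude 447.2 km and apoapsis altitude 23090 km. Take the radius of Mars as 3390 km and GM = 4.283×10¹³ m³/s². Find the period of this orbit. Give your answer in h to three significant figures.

r_p = 3390 + 447.2 = 3837.2 km = 3.8372×10⁶ m.
r_a = 3390 + 23090 = 26480 km = 2.6480×10⁷ m.
Semi-major axis a = (r_p + r_a)/2 = (3837.2 + 26480)/2 = 15159 km = 1.516×10⁷ m.
By Kepler's third law T = 2π√(a³/μ) = 2π × 9.018×10³ = 5.666×10⁴ s.
= 15.74 h.

T ≈ 15.7 h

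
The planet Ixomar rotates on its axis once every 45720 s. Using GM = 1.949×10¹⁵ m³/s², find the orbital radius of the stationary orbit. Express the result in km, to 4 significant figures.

r_sync ≈ 46910 km

A synchronous orbit has period T, so by Kepler's third law a = (μT²/4π²)^(1/3).
μT²/4π² = 1.949×10¹⁵ × (4.572×10⁴)² / 39.48 = 1.032×10²³ m³.
a = 4.691×10⁷ m = 46905 km.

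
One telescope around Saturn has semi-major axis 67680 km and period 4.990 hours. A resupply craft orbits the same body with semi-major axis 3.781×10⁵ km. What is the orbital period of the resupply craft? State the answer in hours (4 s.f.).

Kepler's third law: T² ∝ a³, so T₂ = T₁ (a₂/a₁)^(3/2).
a₂/a₁ = 5.587, (a₂/a₁)^(3/2) = 13.20.
T₂ = 4.990 × 13.20 = 65.89 hours.

T₂ ≈ 65.89 hours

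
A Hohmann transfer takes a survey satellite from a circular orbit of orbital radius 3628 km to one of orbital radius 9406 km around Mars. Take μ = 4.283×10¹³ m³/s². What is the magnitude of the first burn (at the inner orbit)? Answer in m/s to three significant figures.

r₁ = 3628 km = 3.628×10⁶ m.
r₂ = 9406 km = 9.406×10⁶ m.
Transfer ellipse a_t = (r₁ + r₂)/2 = 6.517×10⁶ m.
At r₁: circular v_c1 = √(μ/r₁) = 3436 m/s; transfer-periapsis v_p = √[μ(2/r₁ − 1/a_t)] = 4128 m/s.
Δv₁ = v_p − v_c1 = 691.9 m/s.

Δv ≈ 692 m/s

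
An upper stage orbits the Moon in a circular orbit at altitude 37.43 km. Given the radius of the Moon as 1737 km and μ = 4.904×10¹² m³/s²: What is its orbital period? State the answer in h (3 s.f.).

T ≈ 1.86 h

r = 1737 + 37.43 = 1774.4 km = 1.7744×10⁶ m.
Kepler's third law: T = 2π√(r³/μ) = 2π√((1.774×10⁶)³ / 4.904×10¹²).
r³/μ = 1.139×10⁶ s², so T = 2π × 1.067×10³ = 6.706×10³ s.
Converting: 6.706×10³ s ÷ 3600 = 1.863 h.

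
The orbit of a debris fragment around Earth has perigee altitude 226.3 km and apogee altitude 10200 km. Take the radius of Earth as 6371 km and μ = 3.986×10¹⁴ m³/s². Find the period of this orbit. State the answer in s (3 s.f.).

r_p = 6371 + 226.3 = 6597.3 km = 6.5973×10⁶ m.
r_a = 6371 + 10200 = 16571 km = 1.6571×10⁷ m.
Semi-major axis a = (r_p + r_a)/2 = (6597.3 + 16571)/2 = 11584 km = 1.158×10⁷ m.
By Kepler's third law T = 2π√(a³/μ) = 2π × 1.975×10³ = 1.241×10⁴ s.

T ≈ 12400 s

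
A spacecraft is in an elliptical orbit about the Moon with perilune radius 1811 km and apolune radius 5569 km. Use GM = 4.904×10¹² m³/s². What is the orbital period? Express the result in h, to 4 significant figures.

Semi-major axis a = (r_p + r_a)/2 = (1811.0 + 5569.0)/2 = 3690.0 km = 3.690×10⁶ m.
By Kepler's third law T = 2π√(a³/μ) = 2π × 3.201×10³ = 2.011×10⁴ s.
= 5.587 h.

T ≈ 5.587 h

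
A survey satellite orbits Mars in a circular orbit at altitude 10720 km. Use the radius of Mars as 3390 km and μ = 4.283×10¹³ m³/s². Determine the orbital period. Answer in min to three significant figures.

r = 3390 + 10720 = 14110 km = 1.4110×10⁷ m.
Kepler's third law: T = 2π√(r³/μ) = 2π√((1.411×10⁷)³ / 4.283×10¹³).
r³/μ = 6.559×10⁷ s², so T = 2π × 8.099×10³ = 5.089×10⁴ s.
Converting: 5.089×10⁴ s ÷ 60.00 = 848.1 min.

T ≈ 848 min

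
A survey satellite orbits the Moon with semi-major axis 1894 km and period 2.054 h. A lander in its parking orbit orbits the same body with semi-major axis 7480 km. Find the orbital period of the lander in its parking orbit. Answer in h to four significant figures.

T₂ ≈ 16.12 h

Kepler's third law: T² ∝ a³, so T₂ = T₁ (a₂/a₁)^(3/2).
a₂/a₁ = 3.949, (a₂/a₁)^(3/2) = 7.848.
T₂ = 2.054 × 7.848 = 16.12 h.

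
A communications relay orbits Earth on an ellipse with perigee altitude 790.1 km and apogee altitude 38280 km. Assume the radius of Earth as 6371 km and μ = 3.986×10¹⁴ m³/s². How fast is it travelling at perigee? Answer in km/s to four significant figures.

v ≈ 9.795 km/s

r_p = 6371 + 790.1 = 7161.1 km = 7.1611×10⁶ m.
r_a = 6371 + 38280 = 44651 km = 4.4651×10⁷ m.
Semi-major axis a = (r_p + r_a)/2 = 25906 km = 2.591×10⁷ m.
Vis-viva: v² = μ(2/r − 1/a) = 3.986×10¹⁴ × (2.793×10⁻⁷ − 3.860×10⁻⁸) = 9.594×10⁷ m²/s².
v = 9795 m/s = 9.795 km/s.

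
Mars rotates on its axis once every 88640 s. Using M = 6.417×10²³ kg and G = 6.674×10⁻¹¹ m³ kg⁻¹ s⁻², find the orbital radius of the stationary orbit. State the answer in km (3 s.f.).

μ = GM = 6.674×10⁻¹¹ × 6.417×10²³ = 4.283×10¹³ m³/s².
A synchronous orbit has period T, so by Kepler's third law a = (μT²/4π²)^(1/3).
μT²/4π² = 4.283×10¹³ × (8.864×10⁴)² / 39.48 = 8.524×10²¹ m³.
a = 2.043×10⁷ m = 20427 km.

r_sync ≈ 20400 km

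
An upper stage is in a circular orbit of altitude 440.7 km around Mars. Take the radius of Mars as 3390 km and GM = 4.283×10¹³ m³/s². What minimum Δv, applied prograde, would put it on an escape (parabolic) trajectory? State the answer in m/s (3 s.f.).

Δv ≈ 1390 m/s

r = 3390 + 440.7 = 3830.7 km = 3.8307×10⁶ m.
Circular speed v_c = √(μ/r) = 3344 m/s.
Escape speed v_esc = √(2μ/r) = √2 × v_c = 4729 m/s.
Δv = v_esc − v_c = 1385 m/s.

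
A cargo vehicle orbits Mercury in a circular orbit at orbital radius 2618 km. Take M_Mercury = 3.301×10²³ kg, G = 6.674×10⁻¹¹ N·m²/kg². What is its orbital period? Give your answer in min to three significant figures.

T ≈ 94.5 min

μ = GM = 6.674×10⁻¹¹ × 3.301×10²³ = 2.203×10¹³ m³/s².
r = 2618 km = 2.618×10⁶ m.
Kepler's third law: T = 2π√(r³/μ) = 2π√((2.618×10⁶)³ / 2.203×10¹³).
r³/μ = 8.145×10⁵ s², so T = 2π × 9.025×10² = 5.670×10³ s.
Converting: 5.670×10³ s ÷ 60.00 = 94.51 min.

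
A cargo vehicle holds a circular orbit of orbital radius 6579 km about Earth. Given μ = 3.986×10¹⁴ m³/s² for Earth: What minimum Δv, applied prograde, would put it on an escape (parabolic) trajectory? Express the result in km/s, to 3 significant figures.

Δv ≈ 3.22 km/s

r = 6579 km = 6.579×10⁶ m.
Circular speed v_c = √(μ/r) = 7784 m/s.
Escape speed v_esc = √(2μ/r) = √2 × v_c = 11010 m/s.
Δv = v_esc − v_c = 3224 m/s = 3.224 km/s.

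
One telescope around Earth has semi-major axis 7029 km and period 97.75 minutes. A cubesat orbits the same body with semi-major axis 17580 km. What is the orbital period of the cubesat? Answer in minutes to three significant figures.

T₂ ≈ 387 minutes

Kepler's third law: T² ∝ a³, so T₂ = T₁ (a₂/a₁)^(3/2).
a₂/a₁ = 2.501, (a₂/a₁)^(3/2) = 3.955.
T₂ = 97.75 × 3.955 = 386.6 minutes.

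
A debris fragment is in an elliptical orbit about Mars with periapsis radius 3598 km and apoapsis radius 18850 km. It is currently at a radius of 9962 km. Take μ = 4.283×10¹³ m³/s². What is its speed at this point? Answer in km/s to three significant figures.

v ≈ 2.19 km/s

Semi-major axis a = (r_p + r_a)/2 = 11224 km = 1.122×10⁷ m.
Vis-viva: v² = μ(2/r − 1/a) = 4.283×10¹³ × (2.008×10⁻⁷ − 8.909×10⁻⁸) = 4.783×10⁶ m²/s².
v = 2187 m/s = 2.187 km/s.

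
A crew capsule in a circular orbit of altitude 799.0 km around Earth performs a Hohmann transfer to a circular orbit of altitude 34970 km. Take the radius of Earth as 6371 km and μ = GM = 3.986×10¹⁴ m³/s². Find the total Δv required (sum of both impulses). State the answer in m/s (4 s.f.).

Δv_total ≈ 3695 m/s

r₁ = 6371 + 799.0 = 7170.0 km = 7.1700×10⁶ m.
r₂ = 6371 + 34970 = 41341 km = 4.1341×10⁷ m.
Transfer ellipse a_t = (r₁ + r₂)/2 = 2.426×10⁷ m.
At r₁: circular v_c1 = √(μ/r₁) = 7456 m/s; transfer-perigee v_p = √[μ(2/r₁ − 1/a_t)] = 9734 m/s.
Δv₁ = v_p − v_c1 = 2278 m/s.
At r₂: circular v_c2 = √(μ/r₂) = 3105 m/s; transfer-apogee v_a = √[μ(2/r₂ − 1/a_t)] = 1688 m/s.
Δv₂ = v_c2 − v_a = 1417 m/s.
Total Δv = Δv₁ + Δv₂ = 3695 m/s.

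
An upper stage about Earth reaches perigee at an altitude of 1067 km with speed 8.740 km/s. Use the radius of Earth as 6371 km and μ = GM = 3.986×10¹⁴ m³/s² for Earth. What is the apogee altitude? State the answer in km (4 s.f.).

apogee altitude ≈ 12080 km

r_p = 6371 + 1067 = 7438.0 km = 7.438×10⁶ m.
Specific energy ε = v²/2 − μ/r = -1.540×10⁷ J/kg, so a = −μ/(2ε) = 1.295×10⁷ m.
The apsides satisfy r_p + r_a = 2a, so the apogee radius is 2a − r_p = 1.845×10⁷ m = 18452 km.
Apogee altitude = 18452 − 6371 = 12081 km.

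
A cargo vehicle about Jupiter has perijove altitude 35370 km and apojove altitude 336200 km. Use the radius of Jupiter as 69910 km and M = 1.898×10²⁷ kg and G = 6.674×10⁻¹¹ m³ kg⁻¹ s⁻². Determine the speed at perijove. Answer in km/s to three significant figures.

μ = GM = 6.674×10⁻¹¹ × 1.898×10²⁷ = 1.267×10¹⁷ m³/s².
r_p = 69910 + 35370 = 105280 km = 1.0528×10⁸ m.
r_a = 69910 + 336200 = 406110 km = 4.0611×10⁸ m.
Semi-major axis a = (r_p + r_a)/2 = 2.5570×10⁵ km = 2.557×10⁸ m.
Vis-viva: v² = μ(2/r − 1/a) = 1.267×10¹⁷ × (1.900×10⁻⁸ − 3.911×10⁻⁹) = 1.911×10⁹ m²/s².
v = 43710 m/s = 43.71 km/s.

v ≈ 43.7 km/s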